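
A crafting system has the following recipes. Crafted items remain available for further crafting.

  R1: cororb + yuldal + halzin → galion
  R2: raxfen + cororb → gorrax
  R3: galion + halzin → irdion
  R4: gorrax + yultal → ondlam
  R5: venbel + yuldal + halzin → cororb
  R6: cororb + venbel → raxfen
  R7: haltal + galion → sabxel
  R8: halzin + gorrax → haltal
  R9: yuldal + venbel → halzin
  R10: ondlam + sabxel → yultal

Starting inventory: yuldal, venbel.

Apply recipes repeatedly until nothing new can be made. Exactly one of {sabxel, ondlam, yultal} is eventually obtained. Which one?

yuldal + venbel → halzin (R9).
Using R5, venbel, yuldal, and halzin make cororb.
Using R6, cororb and venbel make raxfen.
cororb + yuldal + halzin → galion (R1).
raxfen + cororb → gorrax (R2).
halzin + gorrax → haltal (R8).
haltal + galion → sabxel (R7).
yultal would need ondlam and sabxel (R10), but ondlam is never obtained. ondlam would need gorrax and yultal (R4), but yultal is never obtained.

sabxel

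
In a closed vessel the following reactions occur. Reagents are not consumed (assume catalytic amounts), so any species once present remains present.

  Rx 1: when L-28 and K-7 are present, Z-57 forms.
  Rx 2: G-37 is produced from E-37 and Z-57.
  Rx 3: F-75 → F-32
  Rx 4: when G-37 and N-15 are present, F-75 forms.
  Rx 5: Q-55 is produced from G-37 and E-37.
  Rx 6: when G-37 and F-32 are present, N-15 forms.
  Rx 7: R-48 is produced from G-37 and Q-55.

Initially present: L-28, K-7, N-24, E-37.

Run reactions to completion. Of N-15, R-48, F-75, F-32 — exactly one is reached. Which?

L-28 and K-7 present → Z-57 forms (Rx 1).
E-37 and Z-57 present → G-37 forms (Rx 2).
G-37 and E-37 present → Q-55 forms (Rx 5).
G-37 and Q-55 present → R-48 forms (Rx 7).
F-32 would need F-75 (Rx 3), but F-75 never forms. N-15 would need G-37 and F-32 (Rx 6), but F-32 never forms. F-75 would need G-37 and N-15 (Rx 4), but N-15 never forms.

R-48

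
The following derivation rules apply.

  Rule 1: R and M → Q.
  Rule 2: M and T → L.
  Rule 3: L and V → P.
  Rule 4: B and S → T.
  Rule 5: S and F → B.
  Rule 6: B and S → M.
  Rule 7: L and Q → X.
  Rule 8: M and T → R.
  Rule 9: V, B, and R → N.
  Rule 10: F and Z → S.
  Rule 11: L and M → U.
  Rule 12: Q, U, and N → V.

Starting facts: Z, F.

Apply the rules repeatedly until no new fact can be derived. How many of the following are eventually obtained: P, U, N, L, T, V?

3

From F and Z, Rule 10 gives S.
S and F hold, so B follows (Rule 5).
From B and S, Rule 4 gives T.
From B and S, Rule 6 gives M.
From M and T, Rule 2 gives L.
From L and M, Rule 11 gives U.
P would need L and V (Rule 3), but V is never established.
U: reached.
N would need V, B, and R (Rule 9), but V is never established.
L: reached.
T: reached.
V would need Q, U, and N (Rule 12), but N is never established.
Reached: U, L, and T — 3 of the 6.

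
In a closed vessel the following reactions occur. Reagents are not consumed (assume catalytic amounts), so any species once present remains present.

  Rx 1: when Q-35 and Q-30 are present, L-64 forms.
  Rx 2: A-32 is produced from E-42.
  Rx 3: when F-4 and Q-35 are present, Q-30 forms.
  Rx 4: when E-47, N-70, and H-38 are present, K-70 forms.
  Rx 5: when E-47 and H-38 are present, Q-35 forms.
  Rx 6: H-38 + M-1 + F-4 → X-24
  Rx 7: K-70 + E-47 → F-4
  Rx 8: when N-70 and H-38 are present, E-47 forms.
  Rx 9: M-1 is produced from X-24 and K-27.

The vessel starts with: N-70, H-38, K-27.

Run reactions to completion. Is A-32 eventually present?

No

A-32 would need E-42 (Rx 2), but E-42 never forms.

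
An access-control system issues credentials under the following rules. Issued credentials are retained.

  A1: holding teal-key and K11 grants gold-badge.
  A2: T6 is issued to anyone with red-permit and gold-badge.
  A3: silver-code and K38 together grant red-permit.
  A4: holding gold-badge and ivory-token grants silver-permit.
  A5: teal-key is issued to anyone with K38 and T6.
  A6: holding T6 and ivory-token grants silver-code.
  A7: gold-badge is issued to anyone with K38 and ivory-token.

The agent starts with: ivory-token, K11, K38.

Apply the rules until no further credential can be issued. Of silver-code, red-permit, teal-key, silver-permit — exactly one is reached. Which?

Holding K38 and ivory-token grants gold-badge (A7).
Holding gold-badge and ivory-token grants silver-permit (A4).
teal-key would need K38 and T6 (A5), but T6 is never granted. red-permit would need silver-code and K38 (A3), but silver-code is never granted. silver-code would need T6 and ivory-token (A6), but T6 is never granted.

silver-permit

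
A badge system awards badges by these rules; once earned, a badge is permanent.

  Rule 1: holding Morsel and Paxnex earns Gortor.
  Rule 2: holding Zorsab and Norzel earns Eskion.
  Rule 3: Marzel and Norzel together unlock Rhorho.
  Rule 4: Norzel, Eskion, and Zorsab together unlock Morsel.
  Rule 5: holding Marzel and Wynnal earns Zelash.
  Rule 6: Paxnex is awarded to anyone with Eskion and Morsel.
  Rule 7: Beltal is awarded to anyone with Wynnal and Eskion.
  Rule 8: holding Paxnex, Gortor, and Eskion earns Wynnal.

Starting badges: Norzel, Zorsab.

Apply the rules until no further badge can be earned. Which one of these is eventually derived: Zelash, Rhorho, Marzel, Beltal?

Beltal

With Zorsab and Norzel, Eskion is earned (Rule 2).
With Norzel, Eskion, and Zorsab, Morsel is earned (Rule 4).
With Eskion and Morsel, Paxnex is earned (Rule 6).
With Morsel and Paxnex, Gortor is earned (Rule 1).
With Paxnex, Gortor, and Eskion, Wynnal is earned (Rule 8).
With Wynnal and Eskion, Beltal is earned (Rule 7).
Rhorho would need Marzel and Norzel (Rule 3), but Marzel is never earned. No rule produces Marzel, and it is not given. Zelash would need Marzel and Wynnal (Rule 5), but Marzel is never earned.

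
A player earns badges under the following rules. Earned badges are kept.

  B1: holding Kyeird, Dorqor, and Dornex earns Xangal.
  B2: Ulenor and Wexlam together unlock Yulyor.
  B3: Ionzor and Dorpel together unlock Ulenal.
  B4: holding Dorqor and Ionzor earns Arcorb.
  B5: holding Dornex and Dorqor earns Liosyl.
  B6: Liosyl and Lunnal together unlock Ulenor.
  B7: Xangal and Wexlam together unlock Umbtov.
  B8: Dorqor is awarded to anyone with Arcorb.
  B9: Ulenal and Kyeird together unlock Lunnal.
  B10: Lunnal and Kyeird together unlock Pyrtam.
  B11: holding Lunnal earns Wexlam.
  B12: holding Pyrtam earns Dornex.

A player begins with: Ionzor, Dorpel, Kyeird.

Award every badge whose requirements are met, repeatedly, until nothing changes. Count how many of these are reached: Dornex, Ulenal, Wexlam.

3

With Ionzor and Dorpel, Ulenal is earned (B3).
With Ulenal and Kyeird, Lunnal is earned (B9).
With Lunnal, Wexlam is earned (B11).
With Lunnal and Kyeird, Pyrtam is earned (B10).
With Pyrtam, Dornex is earned (B12).
Dornex: reached.
Ulenal: reached.
Wexlam: reached.
All 3 are reached.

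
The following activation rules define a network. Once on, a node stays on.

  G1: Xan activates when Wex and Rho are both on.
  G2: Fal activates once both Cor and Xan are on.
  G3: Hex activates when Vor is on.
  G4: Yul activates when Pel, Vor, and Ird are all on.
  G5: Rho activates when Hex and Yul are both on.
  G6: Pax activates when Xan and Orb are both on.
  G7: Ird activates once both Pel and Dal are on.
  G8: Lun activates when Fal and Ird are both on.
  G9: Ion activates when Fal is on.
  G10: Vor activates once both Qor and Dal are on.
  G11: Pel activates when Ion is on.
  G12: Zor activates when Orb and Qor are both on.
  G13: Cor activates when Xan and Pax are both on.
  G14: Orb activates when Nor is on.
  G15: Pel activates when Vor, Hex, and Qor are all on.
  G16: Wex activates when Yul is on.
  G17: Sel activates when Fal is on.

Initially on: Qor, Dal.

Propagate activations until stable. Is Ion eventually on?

No

Ion would need Fal (G9), but Fal never turns on.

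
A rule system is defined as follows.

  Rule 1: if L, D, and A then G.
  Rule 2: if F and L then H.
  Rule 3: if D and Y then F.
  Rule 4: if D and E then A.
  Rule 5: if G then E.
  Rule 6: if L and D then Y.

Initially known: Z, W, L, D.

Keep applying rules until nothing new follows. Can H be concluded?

From L and D, Rule 6 gives Y.
From D and Y, Rule 3 gives F.
From F and L, Rule 2 gives H.

Yes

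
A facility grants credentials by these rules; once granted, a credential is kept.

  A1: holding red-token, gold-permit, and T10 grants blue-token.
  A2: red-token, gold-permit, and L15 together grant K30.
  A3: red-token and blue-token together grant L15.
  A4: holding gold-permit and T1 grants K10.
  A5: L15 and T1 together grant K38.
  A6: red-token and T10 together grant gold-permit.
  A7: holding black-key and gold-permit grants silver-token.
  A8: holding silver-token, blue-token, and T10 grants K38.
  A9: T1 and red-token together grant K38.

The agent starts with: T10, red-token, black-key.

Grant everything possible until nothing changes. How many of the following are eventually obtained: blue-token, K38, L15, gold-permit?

4

Holding red-token and T10 grants gold-permit (A6).
Holding black-key and gold-permit grants silver-token (A7).
Holding red-token, gold-permit, and T10 grants blue-token (A1).
Holding silver-token, blue-token, and T10 grants K38 (A8).
Holding red-token and blue-token grants L15 (A3).
blue-token: reached.
K38: reached.
L15: reached.
gold-permit: reached.
All 4 are reached.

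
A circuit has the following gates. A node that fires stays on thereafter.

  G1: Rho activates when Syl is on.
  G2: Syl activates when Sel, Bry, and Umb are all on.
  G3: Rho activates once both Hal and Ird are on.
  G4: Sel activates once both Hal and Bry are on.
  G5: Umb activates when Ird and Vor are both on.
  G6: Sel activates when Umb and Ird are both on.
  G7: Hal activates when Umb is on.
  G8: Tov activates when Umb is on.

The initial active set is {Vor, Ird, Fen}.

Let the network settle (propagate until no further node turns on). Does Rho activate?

Yes

G5: Ird and Vor on → Umb on.
Umb is on, so Hal activates (G7).
Hal and Ird are on, so Rho activates (G3).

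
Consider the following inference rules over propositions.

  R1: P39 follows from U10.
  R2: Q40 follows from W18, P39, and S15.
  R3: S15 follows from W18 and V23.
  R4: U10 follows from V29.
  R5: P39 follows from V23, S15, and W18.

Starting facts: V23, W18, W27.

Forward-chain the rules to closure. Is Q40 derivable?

W18 and V23 hold, so S15 follows (R3).
V23, S15, and W18 hold, so P39 follows (R5).
From W18, P39, and S15, R2 gives Q40.

Yes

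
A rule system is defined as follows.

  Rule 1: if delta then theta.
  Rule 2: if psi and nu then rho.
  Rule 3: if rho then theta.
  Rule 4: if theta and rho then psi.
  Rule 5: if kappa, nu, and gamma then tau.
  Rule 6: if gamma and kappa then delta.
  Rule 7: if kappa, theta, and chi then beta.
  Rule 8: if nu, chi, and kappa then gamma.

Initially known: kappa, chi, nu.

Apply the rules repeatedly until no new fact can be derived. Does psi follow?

psi would need theta and rho (Rule 4), but rho is never established.

No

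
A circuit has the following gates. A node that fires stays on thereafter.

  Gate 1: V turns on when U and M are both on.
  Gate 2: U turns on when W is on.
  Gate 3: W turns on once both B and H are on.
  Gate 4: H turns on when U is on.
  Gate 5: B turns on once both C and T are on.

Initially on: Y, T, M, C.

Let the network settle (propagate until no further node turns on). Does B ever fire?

Yes

Gate 5: C and T on → B on.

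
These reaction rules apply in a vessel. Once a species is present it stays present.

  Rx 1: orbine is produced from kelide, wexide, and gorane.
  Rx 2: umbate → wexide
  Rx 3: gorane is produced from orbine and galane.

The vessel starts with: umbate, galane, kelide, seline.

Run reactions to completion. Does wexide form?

umbate present → wexide forms (Rx 2).

Yes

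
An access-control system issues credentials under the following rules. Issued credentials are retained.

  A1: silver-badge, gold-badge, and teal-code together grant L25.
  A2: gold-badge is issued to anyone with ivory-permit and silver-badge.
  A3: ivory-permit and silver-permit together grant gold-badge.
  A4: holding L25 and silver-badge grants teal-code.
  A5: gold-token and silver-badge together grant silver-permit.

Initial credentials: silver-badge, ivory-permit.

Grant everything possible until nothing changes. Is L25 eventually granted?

No

L25 would need silver-badge, gold-badge, and teal-code (A1), but teal-code is never granted.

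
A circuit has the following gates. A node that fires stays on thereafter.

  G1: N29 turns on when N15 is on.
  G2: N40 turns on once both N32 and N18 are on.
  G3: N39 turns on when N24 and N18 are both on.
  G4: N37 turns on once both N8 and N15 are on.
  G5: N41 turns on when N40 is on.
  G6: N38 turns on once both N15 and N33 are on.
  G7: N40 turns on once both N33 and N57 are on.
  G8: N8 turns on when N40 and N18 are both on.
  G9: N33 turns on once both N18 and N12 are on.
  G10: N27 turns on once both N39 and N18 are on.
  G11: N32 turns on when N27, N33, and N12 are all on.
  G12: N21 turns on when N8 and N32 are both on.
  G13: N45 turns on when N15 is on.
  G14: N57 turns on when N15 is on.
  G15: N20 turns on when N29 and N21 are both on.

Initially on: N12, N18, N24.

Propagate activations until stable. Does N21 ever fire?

N18 and N12 are on, so N33 turns on (G9).
N24 and N18 are on, so N39 turns on (G3).
N39 and N18 are on, so N27 turns on (G10).
N27, N33, and N12 are on, so N32 turns on (G11).
N32 and N18 are on, so N40 turns on (G2).
N40 and N18 are on, so N8 turns on (G8).
N8 and N32 are on, so N21 turns on (G12).

Yes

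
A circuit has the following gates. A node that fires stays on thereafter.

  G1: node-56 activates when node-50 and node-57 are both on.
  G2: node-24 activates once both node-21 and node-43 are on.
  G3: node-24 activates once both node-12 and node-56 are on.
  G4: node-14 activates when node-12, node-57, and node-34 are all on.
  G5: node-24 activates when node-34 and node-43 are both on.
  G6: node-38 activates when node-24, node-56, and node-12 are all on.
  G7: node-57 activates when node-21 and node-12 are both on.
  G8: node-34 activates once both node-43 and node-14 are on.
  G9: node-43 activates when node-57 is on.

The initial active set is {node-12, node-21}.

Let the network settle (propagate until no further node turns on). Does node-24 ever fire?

Yes

node-21 and node-12 are on, so node-57 activates (G7).
node-57 is on, so node-43 activates (G9).
node-21 and node-43 are on, so node-24 activates (G2).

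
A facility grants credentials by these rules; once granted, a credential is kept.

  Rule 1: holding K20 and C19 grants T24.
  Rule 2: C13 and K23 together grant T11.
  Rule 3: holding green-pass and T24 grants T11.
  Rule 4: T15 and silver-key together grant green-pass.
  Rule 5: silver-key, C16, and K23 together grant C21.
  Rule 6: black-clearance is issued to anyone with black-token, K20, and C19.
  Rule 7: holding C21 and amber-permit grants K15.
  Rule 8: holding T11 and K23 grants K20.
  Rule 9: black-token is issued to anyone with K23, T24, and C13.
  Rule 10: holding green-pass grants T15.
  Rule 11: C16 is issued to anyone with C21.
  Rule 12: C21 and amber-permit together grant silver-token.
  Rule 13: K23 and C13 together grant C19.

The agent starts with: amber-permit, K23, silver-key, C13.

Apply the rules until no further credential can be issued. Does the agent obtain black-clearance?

Yes

Holding C13 and K23 grants T11 (Rule 2).
Holding K23 and C13 grants C19 (Rule 13).
Holding T11 and K23 grants K20 (Rule 8).
Holding K20 and C19 grants T24 (Rule 1).
Holding K23, T24, and C13 grants black-token (Rule 9).
Holding black-token, K20, and C19 grants black-clearance (Rule 6).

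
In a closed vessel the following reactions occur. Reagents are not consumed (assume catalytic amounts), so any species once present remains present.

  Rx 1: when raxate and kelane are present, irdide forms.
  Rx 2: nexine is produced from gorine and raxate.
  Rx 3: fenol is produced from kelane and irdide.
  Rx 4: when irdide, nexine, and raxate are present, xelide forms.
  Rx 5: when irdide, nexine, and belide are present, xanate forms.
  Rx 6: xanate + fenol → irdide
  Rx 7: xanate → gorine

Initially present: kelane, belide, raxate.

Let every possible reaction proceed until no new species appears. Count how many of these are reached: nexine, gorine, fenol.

1

raxate and kelane present → irdide forms (Rx 1).
kelane and irdide present → fenol forms (Rx 3).
nexine would need gorine and raxate (Rx 2), but gorine never forms.
gorine would need xanate (Rx 7), but xanate never forms.
fenol: reached.
Reached: fenol — 1 of the 3.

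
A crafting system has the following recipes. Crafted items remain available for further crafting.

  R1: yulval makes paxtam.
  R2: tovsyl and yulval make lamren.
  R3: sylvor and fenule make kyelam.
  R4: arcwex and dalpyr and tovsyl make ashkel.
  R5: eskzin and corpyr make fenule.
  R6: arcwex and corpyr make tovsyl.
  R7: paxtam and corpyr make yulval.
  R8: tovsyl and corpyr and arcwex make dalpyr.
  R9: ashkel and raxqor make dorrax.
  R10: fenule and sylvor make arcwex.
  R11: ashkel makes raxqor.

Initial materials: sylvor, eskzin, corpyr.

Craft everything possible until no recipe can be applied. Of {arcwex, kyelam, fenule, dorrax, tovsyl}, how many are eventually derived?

Using R5, eskzin and corpyr make fenule.
Using R10, fenule and sylvor make arcwex.
Using R3, sylvor and fenule make kyelam.
Using R6, arcwex and corpyr make tovsyl.
Using R8, tovsyl, corpyr, and arcwex make dalpyr.
Using R4, arcwex, dalpyr, and tovsyl make ashkel.
ashkel → raxqor (R11).
ashkel and raxqor → dorrax (R9).
arcwex: reached.
kyelam: reached.
fenule: reached.
dorrax: reached.
tovsyl: reached.
All 5 are reached.

5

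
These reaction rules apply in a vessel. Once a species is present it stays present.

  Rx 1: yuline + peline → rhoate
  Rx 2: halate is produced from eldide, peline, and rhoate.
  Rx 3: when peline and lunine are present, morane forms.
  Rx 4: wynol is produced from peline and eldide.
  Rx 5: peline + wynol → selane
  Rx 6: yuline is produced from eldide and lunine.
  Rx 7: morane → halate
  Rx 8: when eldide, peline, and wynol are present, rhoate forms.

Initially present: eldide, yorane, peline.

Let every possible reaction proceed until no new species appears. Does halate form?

Yes

peline and eldide present → wynol forms (Rx 4).
eldide, peline, and wynol present → rhoate forms (Rx 8).
eldide, peline, and rhoate present → halate forms (Rx 2).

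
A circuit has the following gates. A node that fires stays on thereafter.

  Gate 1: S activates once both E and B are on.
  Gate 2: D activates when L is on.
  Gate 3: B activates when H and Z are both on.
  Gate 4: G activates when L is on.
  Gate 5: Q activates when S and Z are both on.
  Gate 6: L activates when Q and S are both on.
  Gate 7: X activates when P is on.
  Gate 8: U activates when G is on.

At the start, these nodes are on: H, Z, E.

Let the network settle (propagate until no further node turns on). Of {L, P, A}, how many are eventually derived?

1

H and Z are on, so B activates (Gate 3).
E and B are on, so S activates (Gate 1).
S and Z are on, so Q activates (Gate 5).
Gate 6: Q and S on → L on.
L: reached.
No rule produces P, and it is not given.
No rule produces A, and it is not given.
Reached: L — 1 of the 3.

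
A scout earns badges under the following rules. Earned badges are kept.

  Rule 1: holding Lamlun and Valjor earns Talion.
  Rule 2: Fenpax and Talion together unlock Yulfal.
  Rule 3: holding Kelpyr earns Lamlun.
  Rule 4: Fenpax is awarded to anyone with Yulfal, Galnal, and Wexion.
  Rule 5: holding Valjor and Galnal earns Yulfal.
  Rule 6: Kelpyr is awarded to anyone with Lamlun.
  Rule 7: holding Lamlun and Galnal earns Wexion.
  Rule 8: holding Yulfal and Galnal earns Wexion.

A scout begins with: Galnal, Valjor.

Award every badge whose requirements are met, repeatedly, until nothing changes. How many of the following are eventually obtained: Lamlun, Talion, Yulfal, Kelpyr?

With Valjor and Galnal, Yulfal is earned (Rule 5).
Lamlun would need Kelpyr (Rule 3), but Kelpyr is never earned.
Talion would need Lamlun and Valjor (Rule 1), but Lamlun is never earned.
Yulfal: reached.
Kelpyr would need Lamlun (Rule 6), but Lamlun is never earned.
Reached: Yulfal — 1 of the 4.

1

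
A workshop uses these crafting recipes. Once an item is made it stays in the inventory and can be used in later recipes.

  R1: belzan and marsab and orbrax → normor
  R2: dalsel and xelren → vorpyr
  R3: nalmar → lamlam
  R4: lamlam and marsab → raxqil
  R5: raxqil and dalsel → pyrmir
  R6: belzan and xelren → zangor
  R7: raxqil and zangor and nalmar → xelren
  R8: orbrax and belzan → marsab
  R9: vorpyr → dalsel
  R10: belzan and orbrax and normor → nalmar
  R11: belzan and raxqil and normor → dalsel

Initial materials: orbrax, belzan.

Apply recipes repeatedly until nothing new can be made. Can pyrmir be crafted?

Yes

Using R8, orbrax and belzan make marsab.
belzan and marsab and orbrax → normor (R1).
Using R10, belzan, orbrax, and normor make nalmar.
Using R3, nalmar makes lamlam.
lamlam and marsab → raxqil (R4).
belzan and raxqil and normor → dalsel (R11).
raxqil and dalsel → pyrmir (R5).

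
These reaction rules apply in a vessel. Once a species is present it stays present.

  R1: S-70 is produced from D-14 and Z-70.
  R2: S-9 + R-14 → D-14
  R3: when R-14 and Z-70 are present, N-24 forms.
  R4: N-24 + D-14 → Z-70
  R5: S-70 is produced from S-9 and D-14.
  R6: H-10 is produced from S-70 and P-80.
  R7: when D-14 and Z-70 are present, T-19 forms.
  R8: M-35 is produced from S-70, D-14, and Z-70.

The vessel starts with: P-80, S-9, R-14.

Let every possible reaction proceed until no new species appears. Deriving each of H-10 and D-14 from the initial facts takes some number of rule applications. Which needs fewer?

D-14: S-9 and R-14 present → D-14 forms (R2). [1 rule application]
H-10: S-9 and R-14 present → D-14 forms (R2). S-9 and D-14 present → S-70 forms (R5). S-70 and P-80 present → H-10 forms (R6). [3 rule applications]
D-14 needs fewer.

D-14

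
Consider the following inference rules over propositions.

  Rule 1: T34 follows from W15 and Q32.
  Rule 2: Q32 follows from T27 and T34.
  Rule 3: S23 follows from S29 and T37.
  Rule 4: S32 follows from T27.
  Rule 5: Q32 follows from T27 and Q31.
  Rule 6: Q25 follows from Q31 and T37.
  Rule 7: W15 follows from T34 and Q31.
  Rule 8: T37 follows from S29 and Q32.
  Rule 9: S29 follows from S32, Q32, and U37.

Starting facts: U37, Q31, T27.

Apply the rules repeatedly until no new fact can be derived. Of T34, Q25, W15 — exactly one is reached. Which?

Q25

T27 and Q31 hold, so Q32 follows (Rule 5).
T27 holds, so S32 follows (Rule 4).
S32, Q32, and U37 hold, so S29 follows (Rule 9).
S29 and Q32 hold, so T37 follows (Rule 8).
Q31 and T37 hold, so Q25 follows (Rule 6).
T34 would need W15 and Q32 (Rule 1), but W15 is never established. W15 would need T34 and Q31 (Rule 7), but T34 is never established.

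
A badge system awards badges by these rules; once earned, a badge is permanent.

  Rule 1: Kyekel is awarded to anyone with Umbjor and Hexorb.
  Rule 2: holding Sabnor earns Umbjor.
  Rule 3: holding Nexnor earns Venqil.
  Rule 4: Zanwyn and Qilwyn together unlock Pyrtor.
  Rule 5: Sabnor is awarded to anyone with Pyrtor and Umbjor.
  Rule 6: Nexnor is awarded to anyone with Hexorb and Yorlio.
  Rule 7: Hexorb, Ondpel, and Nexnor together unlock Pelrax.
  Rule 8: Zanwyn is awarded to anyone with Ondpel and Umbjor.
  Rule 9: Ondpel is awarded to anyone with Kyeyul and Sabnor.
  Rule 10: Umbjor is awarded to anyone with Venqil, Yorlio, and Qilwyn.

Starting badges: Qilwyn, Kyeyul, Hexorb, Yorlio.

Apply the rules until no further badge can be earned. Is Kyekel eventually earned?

With Hexorb and Yorlio, Nexnor is earned (Rule 6).
With Nexnor, Venqil is earned (Rule 3).
With Venqil, Yorlio, and Qilwyn, Umbjor is earned (Rule 10).
With Umbjor and Hexorb, Kyekel is earned (Rule 1).

Yes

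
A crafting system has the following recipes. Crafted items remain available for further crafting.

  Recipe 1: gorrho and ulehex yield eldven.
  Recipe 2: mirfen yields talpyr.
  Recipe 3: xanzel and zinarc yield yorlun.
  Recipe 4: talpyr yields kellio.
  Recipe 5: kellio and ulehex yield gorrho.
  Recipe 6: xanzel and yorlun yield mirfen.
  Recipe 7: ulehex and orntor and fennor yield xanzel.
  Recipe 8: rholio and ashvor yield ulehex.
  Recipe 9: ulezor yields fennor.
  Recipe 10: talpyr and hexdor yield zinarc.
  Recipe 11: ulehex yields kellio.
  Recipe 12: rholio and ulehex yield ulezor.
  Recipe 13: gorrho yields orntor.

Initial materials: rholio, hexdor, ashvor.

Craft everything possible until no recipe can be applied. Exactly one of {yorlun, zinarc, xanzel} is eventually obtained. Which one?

xanzel

Using Recipe 8, rholio and ashvor make ulehex.
rholio and ulehex → ulezor (Recipe 12).
ulehex → kellio (Recipe 11).
Using Recipe 9, ulezor makes fennor.
Using Recipe 5, kellio and ulehex make gorrho.
Using Recipe 13, gorrho makes orntor.
Using Recipe 7, ulehex, orntor, and fennor make xanzel.
zinarc would need talpyr and hexdor (Recipe 10), but talpyr is never obtained. yorlun would need xanzel and zinarc (Recipe 3), but zinarc is never obtained.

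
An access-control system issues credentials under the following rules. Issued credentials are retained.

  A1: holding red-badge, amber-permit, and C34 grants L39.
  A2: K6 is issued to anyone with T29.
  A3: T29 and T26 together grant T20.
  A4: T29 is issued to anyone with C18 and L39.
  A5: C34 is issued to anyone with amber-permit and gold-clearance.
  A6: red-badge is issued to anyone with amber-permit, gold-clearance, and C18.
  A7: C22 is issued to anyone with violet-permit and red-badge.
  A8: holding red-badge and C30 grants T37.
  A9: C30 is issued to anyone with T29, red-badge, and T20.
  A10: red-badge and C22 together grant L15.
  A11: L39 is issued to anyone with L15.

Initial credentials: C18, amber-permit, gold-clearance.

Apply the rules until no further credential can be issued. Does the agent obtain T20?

No

T20 would need T29 and T26 (A3), but T26 is never granted.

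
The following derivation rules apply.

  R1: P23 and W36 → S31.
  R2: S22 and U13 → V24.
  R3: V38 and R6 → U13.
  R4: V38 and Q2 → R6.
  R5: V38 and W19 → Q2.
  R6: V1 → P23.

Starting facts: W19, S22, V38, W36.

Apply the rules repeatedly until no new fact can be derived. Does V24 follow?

From V38 and W19, R5 gives Q2.
V38 and Q2 hold, so R6 follows (R4).
From V38 and R6, R3 gives U13.
S22 and U13 hold, so V24 follows (R2).

Yes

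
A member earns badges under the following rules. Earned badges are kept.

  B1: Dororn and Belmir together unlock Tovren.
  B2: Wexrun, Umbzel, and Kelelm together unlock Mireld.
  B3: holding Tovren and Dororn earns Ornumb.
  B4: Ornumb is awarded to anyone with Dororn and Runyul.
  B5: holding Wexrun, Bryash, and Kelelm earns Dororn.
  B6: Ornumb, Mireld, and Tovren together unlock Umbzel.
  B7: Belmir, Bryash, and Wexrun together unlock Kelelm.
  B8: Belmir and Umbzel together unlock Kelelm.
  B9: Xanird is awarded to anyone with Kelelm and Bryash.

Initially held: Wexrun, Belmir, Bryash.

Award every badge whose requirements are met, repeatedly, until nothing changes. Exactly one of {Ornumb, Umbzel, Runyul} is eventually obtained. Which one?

With Belmir, Bryash, and Wexrun, Kelelm is earned (B7).
With Wexrun, Bryash, and Kelelm, Dororn is earned (B5).
With Dororn and Belmir, Tovren is earned (B1).
With Tovren and Dororn, Ornumb is earned (B3).
No rule produces Runyul, and it is not given. Umbzel would need Ornumb, Mireld, and Tovren (B6), but Mireld is never earned.

Ornumb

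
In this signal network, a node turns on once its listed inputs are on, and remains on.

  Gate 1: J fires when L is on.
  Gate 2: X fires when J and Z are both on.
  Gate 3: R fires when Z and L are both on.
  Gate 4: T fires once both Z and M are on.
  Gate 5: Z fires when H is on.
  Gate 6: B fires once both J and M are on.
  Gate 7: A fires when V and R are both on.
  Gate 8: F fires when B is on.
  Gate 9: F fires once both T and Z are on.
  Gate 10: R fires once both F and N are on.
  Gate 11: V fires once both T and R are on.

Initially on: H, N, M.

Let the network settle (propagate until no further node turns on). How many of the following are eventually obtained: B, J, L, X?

0

B would need J and M (Gate 6), but J never turns on.
J would need L (Gate 1), but L never turns on.
No rule produces L, and it is not given.
X would need J and Z (Gate 2), but J never turns on.
None of the 4 are reached.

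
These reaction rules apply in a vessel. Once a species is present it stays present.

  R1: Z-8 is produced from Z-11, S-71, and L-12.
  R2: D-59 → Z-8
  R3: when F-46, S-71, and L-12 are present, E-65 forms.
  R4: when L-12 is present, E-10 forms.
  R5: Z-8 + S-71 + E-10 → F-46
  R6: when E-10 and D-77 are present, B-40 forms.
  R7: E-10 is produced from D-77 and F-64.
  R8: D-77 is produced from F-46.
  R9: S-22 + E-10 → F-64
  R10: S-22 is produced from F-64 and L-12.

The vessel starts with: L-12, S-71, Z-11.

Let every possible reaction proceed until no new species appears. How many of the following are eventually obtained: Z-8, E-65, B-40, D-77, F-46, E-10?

6

L-12 present → E-10 forms (R4).
Z-11, S-71, and L-12 present → Z-8 forms (R1).
Z-8, S-71, and E-10 present → F-46 forms (R5).
F-46 present → D-77 forms (R8).
F-46, S-71, and L-12 present → E-65 forms (R3).
E-10 and D-77 present → B-40 forms (R6).
Z-8: reached.
E-65: reached.
B-40: reached.
D-77: reached.
F-46: reached.
E-10: reached.
All 6 are reached.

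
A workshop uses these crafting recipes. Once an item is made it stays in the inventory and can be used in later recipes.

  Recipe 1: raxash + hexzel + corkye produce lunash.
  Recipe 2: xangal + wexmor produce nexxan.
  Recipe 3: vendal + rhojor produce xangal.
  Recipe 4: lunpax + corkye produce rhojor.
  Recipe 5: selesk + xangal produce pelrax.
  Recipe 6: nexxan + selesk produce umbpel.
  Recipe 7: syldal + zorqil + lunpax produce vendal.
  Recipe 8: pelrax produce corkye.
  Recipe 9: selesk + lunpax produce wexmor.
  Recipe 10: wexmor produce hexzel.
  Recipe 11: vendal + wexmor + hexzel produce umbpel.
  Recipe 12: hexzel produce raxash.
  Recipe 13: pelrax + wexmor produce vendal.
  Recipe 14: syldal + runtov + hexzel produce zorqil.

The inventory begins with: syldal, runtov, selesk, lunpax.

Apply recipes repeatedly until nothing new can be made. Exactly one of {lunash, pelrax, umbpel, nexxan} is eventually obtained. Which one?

umbpel

Using Recipe 9, selesk and lunpax make wexmor.
wexmor → hexzel (Recipe 10).
syldal + runtov + hexzel → zorqil (Recipe 14).
Using Recipe 7, syldal, zorqil, and lunpax make vendal.
vendal + wexmor + hexzel → umbpel (Recipe 11).
lunash would need raxash, hexzel, and corkye (Recipe 1), but corkye is never obtained. pelrax would need selesk and xangal (Recipe 5), but xangal is never obtained. nexxan would need xangal and wexmor (Recipe 2), but xangal is never obtained.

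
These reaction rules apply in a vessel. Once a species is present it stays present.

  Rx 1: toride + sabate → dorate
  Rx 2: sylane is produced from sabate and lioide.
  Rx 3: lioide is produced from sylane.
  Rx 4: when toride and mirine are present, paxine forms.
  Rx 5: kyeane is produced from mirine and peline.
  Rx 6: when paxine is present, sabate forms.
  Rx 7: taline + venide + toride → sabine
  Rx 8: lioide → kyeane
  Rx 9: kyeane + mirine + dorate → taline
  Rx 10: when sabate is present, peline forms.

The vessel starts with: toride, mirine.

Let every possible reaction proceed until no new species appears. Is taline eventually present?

Yes

toride and mirine present → paxine forms (Rx 4).
paxine present → sabate forms (Rx 6).
sabate present → peline forms (Rx 10).
toride and sabate present → dorate forms (Rx 1).
mirine and peline present → kyeane forms (Rx 5).
kyeane, mirine, and dorate present → taline forms (Rx 9).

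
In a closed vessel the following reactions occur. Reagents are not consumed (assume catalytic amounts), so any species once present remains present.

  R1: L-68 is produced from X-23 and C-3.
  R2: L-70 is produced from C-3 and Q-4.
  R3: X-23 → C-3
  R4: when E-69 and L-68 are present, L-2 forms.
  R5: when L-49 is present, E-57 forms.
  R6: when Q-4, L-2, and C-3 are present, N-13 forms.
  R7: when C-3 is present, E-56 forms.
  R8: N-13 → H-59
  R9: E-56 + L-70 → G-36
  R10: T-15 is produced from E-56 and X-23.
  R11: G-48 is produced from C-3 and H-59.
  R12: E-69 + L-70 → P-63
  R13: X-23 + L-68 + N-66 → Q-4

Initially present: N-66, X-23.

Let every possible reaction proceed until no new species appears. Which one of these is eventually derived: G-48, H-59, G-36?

G-36

X-23 present → C-3 forms (R3).
X-23 and C-3 present → L-68 forms (R1).
C-3 present → E-56 forms (R7).
X-23, L-68, and N-66 present → Q-4 forms (R13).
C-3 and Q-4 present → L-70 forms (R2).
E-56 and L-70 present → G-36 forms (R9).
H-59 would need N-13 (R8), but N-13 never forms. G-48 would need C-3 and H-59 (R11), but H-59 never forms.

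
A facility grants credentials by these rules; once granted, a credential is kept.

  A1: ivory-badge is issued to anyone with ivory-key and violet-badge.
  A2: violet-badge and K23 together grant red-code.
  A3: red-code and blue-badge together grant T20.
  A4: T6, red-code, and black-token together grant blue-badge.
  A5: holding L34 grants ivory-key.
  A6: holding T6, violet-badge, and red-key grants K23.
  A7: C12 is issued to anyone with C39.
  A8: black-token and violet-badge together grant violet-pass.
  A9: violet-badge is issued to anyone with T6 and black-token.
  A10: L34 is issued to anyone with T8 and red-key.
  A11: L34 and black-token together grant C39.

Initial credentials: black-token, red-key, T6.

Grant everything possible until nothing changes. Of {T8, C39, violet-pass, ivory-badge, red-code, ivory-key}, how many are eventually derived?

Holding T6 and black-token grants violet-badge (A9).
Holding T6, violet-badge, and red-key grants K23 (A6).
Holding black-token and violet-badge grants violet-pass (A8).
Holding violet-badge and K23 grants red-code (A2).
No rule produces T8, and it is not given.
C39 would need L34 and black-token (A11), but L34 is never granted.
violet-pass: reached.
ivory-badge would need ivory-key and violet-badge (A1), but ivory-key is never granted.
red-code: reached.
ivory-key would need L34 (A5), but L34 is never granted.
Reached: violet-pass and red-code — 2 of the 6.

2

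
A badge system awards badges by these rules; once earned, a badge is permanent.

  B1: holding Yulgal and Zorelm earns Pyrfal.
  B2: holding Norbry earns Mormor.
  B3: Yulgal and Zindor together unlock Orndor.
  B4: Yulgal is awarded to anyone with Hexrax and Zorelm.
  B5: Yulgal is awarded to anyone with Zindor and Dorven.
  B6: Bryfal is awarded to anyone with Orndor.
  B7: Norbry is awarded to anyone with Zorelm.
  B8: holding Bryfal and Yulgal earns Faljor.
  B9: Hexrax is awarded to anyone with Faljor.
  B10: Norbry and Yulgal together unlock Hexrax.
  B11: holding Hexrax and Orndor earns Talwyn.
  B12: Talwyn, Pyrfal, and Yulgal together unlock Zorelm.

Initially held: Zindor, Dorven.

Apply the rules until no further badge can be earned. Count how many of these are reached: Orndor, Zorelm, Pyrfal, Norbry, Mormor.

1

With Zindor and Dorven, Yulgal is earned (B5).
With Yulgal and Zindor, Orndor is earned (B3).
Orndor: reached.
Zorelm would need Talwyn, Pyrfal, and Yulgal (B12), but Pyrfal is never earned.
Pyrfal would need Yulgal and Zorelm (B1), but Zorelm is never earned.
Norbry would need Zorelm (B7), but Zorelm is never earned.
Mormor would need Norbry (B2), but Norbry is never earned.
Reached: Orndor — 1 of the 5.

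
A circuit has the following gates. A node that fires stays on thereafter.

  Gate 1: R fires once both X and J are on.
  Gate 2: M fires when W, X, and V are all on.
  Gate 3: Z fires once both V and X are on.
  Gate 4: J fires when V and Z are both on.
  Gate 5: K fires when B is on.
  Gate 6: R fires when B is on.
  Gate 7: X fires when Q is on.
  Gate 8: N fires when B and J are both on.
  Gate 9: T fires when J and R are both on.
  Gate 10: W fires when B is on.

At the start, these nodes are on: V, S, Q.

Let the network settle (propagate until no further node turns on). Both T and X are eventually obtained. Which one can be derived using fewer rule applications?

X: Q is on, so X fires (Gate 7). [1 rule application]
T: Gate 7: Q on → X on. Gate 3: V and X on → Z on. V and Z are on, so J fires (Gate 4). Gate 1: X and J on → R on. J and R are on, so T fires (Gate 9). [5 rule applications]
X needs fewer.

X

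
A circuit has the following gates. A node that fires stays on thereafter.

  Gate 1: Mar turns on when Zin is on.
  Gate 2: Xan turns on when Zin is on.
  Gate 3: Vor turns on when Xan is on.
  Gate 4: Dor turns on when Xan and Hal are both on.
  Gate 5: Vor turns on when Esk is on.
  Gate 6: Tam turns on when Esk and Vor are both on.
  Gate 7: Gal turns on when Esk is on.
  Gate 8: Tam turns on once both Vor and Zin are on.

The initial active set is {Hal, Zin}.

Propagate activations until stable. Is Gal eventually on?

No

Gal would need Esk (Gate 7), but Esk never turns on.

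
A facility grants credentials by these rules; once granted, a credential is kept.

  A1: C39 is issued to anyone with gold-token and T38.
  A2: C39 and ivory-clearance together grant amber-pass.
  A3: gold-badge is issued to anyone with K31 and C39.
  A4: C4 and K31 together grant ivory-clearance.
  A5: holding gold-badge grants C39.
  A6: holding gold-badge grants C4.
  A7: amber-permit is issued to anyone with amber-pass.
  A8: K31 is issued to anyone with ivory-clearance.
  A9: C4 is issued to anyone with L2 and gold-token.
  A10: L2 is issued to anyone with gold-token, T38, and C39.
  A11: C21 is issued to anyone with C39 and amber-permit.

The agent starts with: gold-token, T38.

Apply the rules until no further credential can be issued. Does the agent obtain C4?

Holding gold-token and T38 grants C39 (A1).
Holding gold-token, T38, and C39 grants L2 (A10).
Holding L2 and gold-token grants C4 (A9).

Yes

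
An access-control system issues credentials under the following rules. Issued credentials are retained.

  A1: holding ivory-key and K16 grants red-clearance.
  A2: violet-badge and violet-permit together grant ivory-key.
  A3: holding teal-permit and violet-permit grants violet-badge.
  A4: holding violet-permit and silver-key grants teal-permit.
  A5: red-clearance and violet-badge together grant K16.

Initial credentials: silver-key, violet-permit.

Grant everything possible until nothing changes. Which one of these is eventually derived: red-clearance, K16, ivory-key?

Holding violet-permit and silver-key grants teal-permit (A4).
Holding teal-permit and violet-permit grants violet-badge (A3).
Holding violet-badge and violet-permit grants ivory-key (A2).
red-clearance would need ivory-key and K16 (A1), but K16 is never granted. K16 would need red-clearance and violet-badge (A5), but red-clearance is never granted.

ivory-key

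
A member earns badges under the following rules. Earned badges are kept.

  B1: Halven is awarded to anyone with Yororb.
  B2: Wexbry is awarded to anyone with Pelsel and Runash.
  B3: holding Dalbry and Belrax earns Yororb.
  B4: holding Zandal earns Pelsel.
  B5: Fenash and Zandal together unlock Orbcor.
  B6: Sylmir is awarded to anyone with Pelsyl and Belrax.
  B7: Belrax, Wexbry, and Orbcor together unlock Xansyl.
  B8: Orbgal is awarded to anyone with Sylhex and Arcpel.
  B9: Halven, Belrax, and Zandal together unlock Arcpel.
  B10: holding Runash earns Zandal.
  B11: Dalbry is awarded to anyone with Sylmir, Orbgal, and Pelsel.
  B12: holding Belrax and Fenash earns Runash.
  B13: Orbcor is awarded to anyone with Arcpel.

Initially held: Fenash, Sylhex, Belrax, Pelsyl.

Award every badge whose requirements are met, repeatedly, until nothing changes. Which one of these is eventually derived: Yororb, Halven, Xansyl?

Xansyl

With Belrax and Fenash, Runash is earned (B12).
With Runash, Zandal is earned (B10).
With Fenash and Zandal, Orbcor is earned (B5).
With Zandal, Pelsel is earned (B4).
With Pelsel and Runash, Wexbry is earned (B2).
With Belrax, Wexbry, and Orbcor, Xansyl is earned (B7).
Halven would need Yororb (B1), but Yororb is never earned. Yororb would need Dalbry and Belrax (B3), but Dalbry is never earned.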